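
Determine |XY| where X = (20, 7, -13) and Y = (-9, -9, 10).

d = √[(x₂-x₁)² + (y₂-y₁)² + (z₂-z₁)²]
  = √[(-29)² + (-16)² + 23²]
  = √[841 + 256 + 529]
  = √1626
  ≈ 40.32

40.32


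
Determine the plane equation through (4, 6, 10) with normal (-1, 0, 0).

The plane through P with normal n = (a, b, c) satisfies n·(r - P) = 0,
i.e. ax + by + cz = a·x₀ + b·y₀ + c·z₀.
d = (-1)·4 + 0·6 + 0·10
  = -4 + 0 + 0
  = -4
Equation: -x = -4

-x = -4


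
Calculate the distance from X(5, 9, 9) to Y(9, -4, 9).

d = √[(x₂-x₁)² + (y₂-y₁)² + (z₂-z₁)²]
  = √[4² + (-13)² + 0²]
  = √[16 + 169 + 0]
  = √185
  ≈ 13.6

13.6


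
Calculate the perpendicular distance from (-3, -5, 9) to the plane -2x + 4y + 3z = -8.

distance = |a·x₀ + b·y₀ + c·z₀ - d| / √(a² + b² + c²)
  = |(-2)·(-3) + 4·(-5) + 3·9 - (-8)| / √((-2)² + 4² + 3²)
  = |6 - 20 + 27 + 8| / √(4 + 16 + 9)
  = |21| / √29
  = 21 / 5.385
  ≈ 3.9

3.9


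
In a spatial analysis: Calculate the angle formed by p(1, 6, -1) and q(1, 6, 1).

p·q = 1·1 + 6·6 + (-1)·1 = 1 + 36 - 1 = 36
|p| = √(1² + 6² + (-1)²) = √38 ≈ 6.164
|q| = √(1² + 6² + 1²) = √38 ≈ 6.164
cos θ = (p·q)/(|p||q|) = 36/(6.164·6.164) ≈ 0.9474
θ = arccos(0.9474) ≈ 18.67°

18.67°


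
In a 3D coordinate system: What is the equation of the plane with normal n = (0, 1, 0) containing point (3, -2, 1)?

The plane through P with normal n = (a, b, c) satisfies n·(r - P) = 0,
i.e. ax + by + cz = a·x₀ + b·y₀ + c·z₀.
d = 0·3 + 1·(-2) + 0·1
  = 0 - 2 + 0
  = -2
Equation: y = -2

y = -2


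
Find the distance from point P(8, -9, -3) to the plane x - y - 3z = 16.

distance = |a·x₀ + b·y₀ + c·z₀ - d| / √(a² + b² + c²)
  = |1·8 + (-1)·(-9) + (-3)·(-3) - 16| / √(1² + (-1)² + (-3)²)
  = |8 + 9 + 9 - 16| / √(1 + 1 + 9)
  = |10| / √11
  = 10 / 3.317
  ≈ 3.015

3.015


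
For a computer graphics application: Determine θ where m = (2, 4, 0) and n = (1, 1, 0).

m·n = 2·1 + 4·1 + 0·0 = 2 + 4 + 0 = 6
|m| = √(2² + 4² + 0²) = √20 ≈ 4.472
|n| = √(1² + 1² + 0²) = √2 ≈ 1.414
cos θ = (m·n)/(|m||n|) = 6/(4.472·1.414) ≈ 0.9487
θ = arccos(0.9487) ≈ 18.43°

18.43°


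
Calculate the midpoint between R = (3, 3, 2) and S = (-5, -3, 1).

M = ((x₁+x₂)/2, (y₁+y₂)/2, (z₁+z₂)/2)
  = ((3 - 5)/2, (3 - 3)/2, (2 + 1)/2)
  = (-2/2, 0/2, 3/2)
  = (-1, 0, 1.5)

(-1, 0, 1.5)


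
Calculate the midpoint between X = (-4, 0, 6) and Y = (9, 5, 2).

M = ((x₁+x₂)/2, (y₁+y₂)/2, (z₁+z₂)/2)
  = ((-4 + 9)/2, (0 + 5)/2, (6 + 2)/2)
  = (5/2, 5/2, 8/2)
  = (2.5, 2.5, 4)

(2.5, 2.5, 4)


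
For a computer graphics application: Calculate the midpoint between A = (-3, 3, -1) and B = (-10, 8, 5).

M = ((x₁+x₂)/2, (y₁+y₂)/2, (z₁+z₂)/2)
  = ((-3 - 10)/2, (3 + 8)/2, (-1 + 5)/2)
  = (-13/2, 11/2, 4/2)
  = (-6.5, 5.5, 2)

(-6.5, 5.5, 2)


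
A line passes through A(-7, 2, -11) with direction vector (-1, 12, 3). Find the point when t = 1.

P(t) = A + t·d
  = (-7 + (-1)·1, 2 + 12·1, -11 + 3·1)
  = (-7 - 1, 2 + 12, -11 + 3)
  = (-8, 14, -8)

(-8, 14, -8)


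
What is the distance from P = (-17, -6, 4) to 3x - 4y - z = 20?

distance = |a·x₀ + b·y₀ + c·z₀ - d| / √(a² + b² + c²)
  = |3·(-17) + (-4)·(-6) + (-1)·4 - 20| / √(3² + (-4)² + (-1)²)
  = |-51 + 24 - 4 - 20| / √(9 + 16 + 1)
  = |-51| / √26
  = 51 / 5.099
  ≈ 10

10


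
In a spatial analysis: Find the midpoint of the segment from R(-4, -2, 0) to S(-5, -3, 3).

M = ((x₁+x₂)/2, (y₁+y₂)/2, (z₁+z₂)/2)
  = ((-4 - 5)/2, (-2 - 3)/2, (0 + 3)/2)
  = (-9/2, -5/2, 3/2)
  = (-4.5, -2.5, 1.5)

(-4.5, -2.5, 1.5)


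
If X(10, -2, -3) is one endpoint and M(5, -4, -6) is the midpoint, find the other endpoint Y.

Y = 2M - X
  = (2·5 - 10, 2·(-4) - (-2), 2·(-6) - (-3))
  = (10 - 10, -8 + 2, -12 + 3)
  = (0, -6, -9)

(0, -6, -9)


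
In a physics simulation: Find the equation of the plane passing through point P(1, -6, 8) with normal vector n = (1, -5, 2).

The plane through P with normal n = (a, b, c) satisfies n·(r - P) = 0,
i.e. ax + by + cz = a·x₀ + b·y₀ + c·z₀.
d = 1·1 + (-5)·(-6) + 2·8
  = 1 + 30 + 16
  = 47
Equation: x - 5y + 2z = 47

x - 5y + 2z = 47


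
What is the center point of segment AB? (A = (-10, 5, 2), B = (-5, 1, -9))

M = ((x₁+x₂)/2, (y₁+y₂)/2, (z₁+z₂)/2)
  = ((-10 - 5)/2, (5 + 1)/2, (2 - 9)/2)
  = (-15/2, 6/2, -7/2)
  = (-7.5, 3, -3.5)

(-7.5, 3, -3.5)


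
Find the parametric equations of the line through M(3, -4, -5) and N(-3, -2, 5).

Direction vector d = N - M = (-3 - 3, -2 + 4, 5 + 5) = (-6, 2, 10)
Parametric form r = M + t·d:
x = 3 - 6t, y = -4 + 2t, z = -5 + 10t

x = 3 - 6t, y = -4 + 2t, z = -5 + 10t


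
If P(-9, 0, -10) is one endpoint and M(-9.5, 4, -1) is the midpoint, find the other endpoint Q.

Q = 2M - P
  = (2·(-9.5) - (-9), 2·4 - 0, 2·(-1) - (-10))
  = (-19 + 9, 8 + 0, -2 + 10)
  = (-10, 8, 8)

(-10, 8, 8)


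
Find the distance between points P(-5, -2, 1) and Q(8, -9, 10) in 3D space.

d = √[(x₂-x₁)² + (y₂-y₁)² + (z₂-z₁)²]
  = √[13² + (-7)² + 9²]
  = √[169 + 49 + 81]
  = √299
  ≈ 17.29

17.29


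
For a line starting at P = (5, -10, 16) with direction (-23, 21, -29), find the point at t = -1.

P(t) = P + t·d
  = (5 + (-23)·(-1), -10 + 21·(-1), 16 + (-29)·(-1))
  = (5 + 23, -10 - 21, 16 + 29)
  = (28, -31, 45)

(28, -31, 45)


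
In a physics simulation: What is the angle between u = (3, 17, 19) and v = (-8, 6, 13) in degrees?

u·v = 3·(-8) + 17·6 + 19·13 = -24 + 102 + 247 = 325
|u| = √(3² + 17² + 19²) = √659 ≈ 25.67
|v| = √((-8)² + 6² + 13²) = √269 ≈ 16.4
cos θ = (u·v)/(|u||v|) = 325/(25.67·16.4) ≈ 0.7719
θ = arccos(0.7719) ≈ 39.47°

39.47°


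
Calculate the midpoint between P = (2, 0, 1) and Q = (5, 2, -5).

M = ((x₁+x₂)/2, (y₁+y₂)/2, (z₁+z₂)/2)
  = ((2 + 5)/2, (0 + 2)/2, (1 - 5)/2)
  = (7/2, 2/2, -4/2)
  = (3.5, 1, -2)

(3.5, 1, -2)


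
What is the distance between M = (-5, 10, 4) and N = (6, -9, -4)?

d = √[(x₂-x₁)² + (y₂-y₁)² + (z₂-z₁)²]
  = √[11² + (-19)² + (-8)²]
  = √[121 + 361 + 64]
  = √546
  ≈ 23.37

23.37


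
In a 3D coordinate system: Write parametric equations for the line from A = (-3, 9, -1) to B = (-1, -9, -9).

Direction vector d = B - A = (-1 + 3, -9 - 9, -9 + 1) = (2, -18, -8)
Parametric form r = A + t·d:
x = -3 + 2t, y = 9 - 18t, z = -1 - 8t

x = -3 + 2t, y = 9 - 18t, z = -1 - 8t


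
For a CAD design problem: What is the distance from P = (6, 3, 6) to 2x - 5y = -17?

distance = |a·x₀ + b·y₀ + c·z₀ - d| / √(a² + b² + c²)
  = |2·6 + (-5)·3 + 0·6 - (-17)| / √(2² + (-5)² + 0²)
  = |12 - 15 + 0 + 17| / √(4 + 25 + 0)
  = |14| / √29
  = 14 / 5.385
  ≈ 2.6

2.6


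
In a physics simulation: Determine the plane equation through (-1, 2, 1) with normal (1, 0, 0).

The plane through P with normal n = (a, b, c) satisfies n·(r - P) = 0,
i.e. ax + by + cz = a·x₀ + b·y₀ + c·z₀.
d = 1·(-1) + 0·2 + 0·1
  = -1 + 0 + 0
  = -1
Equation: x = -1

x = -1


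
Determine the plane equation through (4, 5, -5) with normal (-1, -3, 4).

The plane through P with normal n = (a, b, c) satisfies n·(r - P) = 0,
i.e. ax + by + cz = a·x₀ + b·y₀ + c·z₀.
d = (-1)·4 + (-3)·5 + 4·(-5)
  = -4 - 15 - 20
  = -39
Equation: -x - 3y + 4z = -39

-x - 3y + 4z = -39


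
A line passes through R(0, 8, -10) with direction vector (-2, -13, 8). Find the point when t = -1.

P(t) = R + t·d
  = (0 + (-2)·(-1), 8 + (-13)·(-1), -10 + 8·(-1))
  = (0 + 2, 8 + 13, -10 - 8)
  = (2, 21, -18)

(2, 21, -18)


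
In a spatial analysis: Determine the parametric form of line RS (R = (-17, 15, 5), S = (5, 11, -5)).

Direction vector d = S - R = (5 + 17, 11 - 15, -5 - 5) = (22, -4, -10)
Parametric form r = R + t·d:
x = -17 + 22t, y = 15 - 4t, z = 5 - 10t

x = -17 + 22t, y = 15 - 4t, z = 5 - 10t


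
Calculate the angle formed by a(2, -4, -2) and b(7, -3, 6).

a·b = 2·7 + (-4)·(-3) + (-2)·6 = 14 + 12 - 12 = 14
|a| = √(2² + (-4)² + (-2)²) = √24 ≈ 4.899
|b| = √(7² + (-3)² + 6²) = √94 ≈ 9.695
cos θ = (a·b)/(|a||b|) = 14/(4.899·9.695) ≈ 0.2948
θ = arccos(0.2948) ≈ 72.86°

72.86°


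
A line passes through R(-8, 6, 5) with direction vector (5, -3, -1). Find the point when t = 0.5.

P(t) = R + t·d
  = (-8 + 5·0.5, 6 + (-3)·0.5, 5 + (-1)·0.5)
  = (-8 + 2.5, 6 - 1.5, 5 - 0.5)
  = (-5.5, 4.5, 4.5)

(-5.5, 4.5, 4.5)


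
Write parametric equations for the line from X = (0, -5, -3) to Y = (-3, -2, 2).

Direction vector d = Y - X = (-3 + 0, -2 + 5, 2 + 3) = (-3, 3, 5)
Parametric form r = X + t·d:
x = 0 - 3t, y = -5 + 3t, z = -3 + 5t

x = 0 - 3t, y = -5 + 3t, z = -3 + 5t


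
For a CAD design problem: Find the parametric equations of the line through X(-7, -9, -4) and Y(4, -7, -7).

Direction vector d = Y - X = (4 + 7, -7 + 9, -7 + 4) = (11, 2, -3)
Parametric form r = X + t·d:
x = -7 + 11t, y = -9 + 2t, z = -4 - 3t

x = -7 + 11t, y = -9 + 2t, z = -4 - 3t


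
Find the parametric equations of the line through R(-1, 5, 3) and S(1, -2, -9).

Direction vector d = S - R = (1 + 1, -2 - 5, -9 - 3) = (2, -7, -12)
Parametric form r = R + t·d:
x = -1 + 2t, y = 5 - 7t, z = 3 - 12t

x = -1 + 2t, y = 5 - 7t, z = 3 - 12t


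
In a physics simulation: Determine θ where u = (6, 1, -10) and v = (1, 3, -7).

u·v = 6·1 + 1·3 + (-10)·(-7) = 6 + 3 + 70 = 79
|u| = √(6² + 1² + (-10)²) = √137 ≈ 11.7
|v| = √(1² + 3² + (-7)²) = √59 ≈ 7.681
cos θ = (u·v)/(|u||v|) = 79/(11.7·7.681) ≈ 0.8787
θ = arccos(0.8787) ≈ 28.51°

28.51°


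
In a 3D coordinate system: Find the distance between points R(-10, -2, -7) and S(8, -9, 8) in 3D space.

d = √[(x₂-x₁)² + (y₂-y₁)² + (z₂-z₁)²]
  = √[18² + (-7)² + 15²]
  = √[324 + 49 + 225]
  = √598
  ≈ 24.45

24.45


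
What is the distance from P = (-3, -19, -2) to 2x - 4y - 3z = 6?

distance = |a·x₀ + b·y₀ + c·z₀ - d| / √(a² + b² + c²)
  = |2·(-3) + (-4)·(-19) + (-3)·(-2) - 6| / √(2² + (-4)² + (-3)²)
  = |-6 + 76 + 6 - 6| / √(4 + 16 + 9)
  = |70| / √29
  = 70 / 5.385
  ≈ 13

13


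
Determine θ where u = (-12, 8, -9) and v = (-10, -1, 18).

u·v = (-12)·(-10) + 8·(-1) + (-9)·18 = 120 - 8 - 162 = -50
|u| = √((-12)² + 8² + (-9)²) = √289 ≈ 17
|v| = √((-10)² + (-1)² + 18²) = √425 ≈ 20.62
cos θ = (u·v)/(|u||v|) = -50/(17·20.62) ≈ -0.1427
θ = arccos(-0.1427) ≈ 98.2°

98.2°


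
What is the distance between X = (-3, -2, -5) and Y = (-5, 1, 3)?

d = √[(x₂-x₁)² + (y₂-y₁)² + (z₂-z₁)²]
  = √[(-2)² + 3² + 8²]
  = √[4 + 9 + 64]
  = √77
  ≈ 8.775

8.775


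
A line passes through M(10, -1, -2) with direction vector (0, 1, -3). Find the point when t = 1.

P(t) = M + t·d
  = (10 + 0·1, -1 + 1·1, -2 + (-3)·1)
  = (10 + 0, -1 + 1, -2 - 3)
  = (10, 0, -5)

(10, 0, -5)


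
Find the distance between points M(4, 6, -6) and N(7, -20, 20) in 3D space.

d = √[(x₂-x₁)² + (y₂-y₁)² + (z₂-z₁)²]
  = √[3² + (-26)² + 26²]
  = √[9 + 676 + 676]
  = √1361
  ≈ 36.89

36.89


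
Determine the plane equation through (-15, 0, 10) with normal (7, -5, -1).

The plane through P with normal n = (a, b, c) satisfies n·(r - P) = 0,
i.e. ax + by + cz = a·x₀ + b·y₀ + c·z₀.
d = 7·(-15) + (-5)·0 + (-1)·10
  = -105 + 0 - 10
  = -115
Equation: 7x - 5y - z = -115

7x - 5y - z = -115


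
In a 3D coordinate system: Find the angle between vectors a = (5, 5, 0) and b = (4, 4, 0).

a·b = 5·4 + 5·4 + 0·0 = 20 + 20 + 0 = 40
|a| = √(5² + 5² + 0²) = √50 ≈ 7.071
|b| = √(4² + 4² + 0²) = √32 ≈ 5.657
cos θ = (a·b)/(|a||b|) = 40/(7.071·5.657) ≈ 1
θ = arccos(1) ≈ 0°

0°


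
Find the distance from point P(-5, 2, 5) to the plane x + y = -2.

distance = |a·x₀ + b·y₀ + c·z₀ - d| / √(a² + b² + c²)
  = |1·(-5) + 1·2 + 0·5 - (-2)| / √(1² + 1² + 0²)
  = |-5 + 2 + 0 + 2| / √(1 + 1 + 0)
  = |-1| / √2
  = 1 / 1.414
  ≈ 0.7071

0.7071


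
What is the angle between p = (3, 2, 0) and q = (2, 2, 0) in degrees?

p·q = 3·2 + 2·2 + 0·0 = 6 + 4 + 0 = 10
|p| = √(3² + 2² + 0²) = √13 ≈ 3.606
|q| = √(2² + 2² + 0²) = √8 ≈ 2.828
cos θ = (p·q)/(|p||q|) = 10/(3.606·2.828) ≈ 0.9806
θ = arccos(0.9806) ≈ 11.31°

11.31°


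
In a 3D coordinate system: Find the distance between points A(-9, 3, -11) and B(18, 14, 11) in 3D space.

d = √[(x₂-x₁)² + (y₂-y₁)² + (z₂-z₁)²]
  = √[27² + 11² + 22²]
  = √[729 + 121 + 484]
  = √1334
  ≈ 36.52

36.52


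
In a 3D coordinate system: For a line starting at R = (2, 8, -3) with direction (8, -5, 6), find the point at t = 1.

P(t) = R + t·d
  = (2 + 8·1, 8 + (-5)·1, -3 + 6·1)
  = (2 + 8, 8 - 5, -3 + 6)
  = (10, 3, 3)

(10, 3, 3)


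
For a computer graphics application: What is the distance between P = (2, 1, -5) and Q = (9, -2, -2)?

d = √[(x₂-x₁)² + (y₂-y₁)² + (z₂-z₁)²]
  = √[7² + (-3)² + 3²]
  = √[49 + 9 + 9]
  = √67
  ≈ 8.185

8.185


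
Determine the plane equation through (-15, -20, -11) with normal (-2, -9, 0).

The plane through P with normal n = (a, b, c) satisfies n·(r - P) = 0,
i.e. ax + by + cz = a·x₀ + b·y₀ + c·z₀.
d = (-2)·(-15) + (-9)·(-20) + 0·(-11)
  = 30 + 180 + 0
  = 210
Equation: -2x - 9y = 210

-2x - 9y = 210


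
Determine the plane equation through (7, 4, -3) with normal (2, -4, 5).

The plane through P with normal n = (a, b, c) satisfies n·(r - P) = 0,
i.e. ax + by + cz = a·x₀ + b·y₀ + c·z₀.
d = 2·7 + (-4)·4 + 5·(-3)
  = 14 - 16 - 15
  = -17
Equation: 2x - 4y + 5z = -17

2x - 4y + 5z = -17


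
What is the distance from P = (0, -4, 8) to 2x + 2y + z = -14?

distance = |a·x₀ + b·y₀ + c·z₀ - d| / √(a² + b² + c²)
  = |2·0 + 2·(-4) + 1·8 - (-14)| / √(2² + 2² + 1²)
  = |0 - 8 + 8 + 14| / √(4 + 4 + 1)
  = |14| / √9
  = 14 / 3
  ≈ 4.667

4.667


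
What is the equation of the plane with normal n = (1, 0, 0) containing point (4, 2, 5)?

The plane through P with normal n = (a, b, c) satisfies n·(r - P) = 0,
i.e. ax + by + cz = a·x₀ + b·y₀ + c·z₀.
d = 1·4 + 0·2 + 0·5
  = 4 + 0 + 0
  = 4
Equation: x = 4

x = 4


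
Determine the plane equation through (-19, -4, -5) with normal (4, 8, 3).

The plane through P with normal n = (a, b, c) satisfies n·(r - P) = 0,
i.e. ax + by + cz = a·x₀ + b·y₀ + c·z₀.
d = 4·(-19) + 8·(-4) + 3·(-5)
  = -76 - 32 - 15
  = -123
Equation: 4x + 8y + 3z = -123

4x + 8y + 3z = -123


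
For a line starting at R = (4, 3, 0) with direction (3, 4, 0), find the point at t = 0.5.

P(t) = R + t·d
  = (4 + 3·0.5, 3 + 4·0.5, 0 + 0·0.5)
  = (4 + 1.5, 3 + 2, 0 + 0)
  = (5.5, 5, 0)

(5.5, 5, 0)


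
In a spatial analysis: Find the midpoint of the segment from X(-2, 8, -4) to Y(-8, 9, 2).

M = ((x₁+x₂)/2, (y₁+y₂)/2, (z₁+z₂)/2)
  = ((-2 - 8)/2, (8 + 9)/2, (-4 + 2)/2)
  = (-10/2, 17/2, -2/2)
  = (-5, 8.5, -1)

(-5, 8.5, -1)


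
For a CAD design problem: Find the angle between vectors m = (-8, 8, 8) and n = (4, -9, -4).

m·n = (-8)·4 + 8·(-9) + 8·(-4) = -32 - 72 - 32 = -136
|m| = √((-8)² + 8² + 8²) = √192 ≈ 13.86
|n| = √(4² + (-9)² + (-4)²) = √113 ≈ 10.63
cos θ = (m·n)/(|m||n|) = -136/(13.86·10.63) ≈ -0.9233
θ = arccos(-0.9233) ≈ 157.4°

157.4°


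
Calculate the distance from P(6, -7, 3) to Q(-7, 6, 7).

d = √[(x₂-x₁)² + (y₂-y₁)² + (z₂-z₁)²]
  = √[(-13)² + 13² + 4²]
  = √[169 + 169 + 16]
  = √354
  ≈ 18.81

18.81


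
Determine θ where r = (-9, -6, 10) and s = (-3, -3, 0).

r·s = (-9)·(-3) + (-6)·(-3) + 10·0 = 27 + 18 + 0 = 45
|r| = √((-9)² + (-6)² + 10²) = √217 ≈ 14.73
|s| = √((-3)² + (-3)² + 0²) = √18 ≈ 4.243
cos θ = (r·s)/(|r||s|) = 45/(14.73·4.243) ≈ 0.72
θ = arccos(0.72) ≈ 43.94°

43.94°


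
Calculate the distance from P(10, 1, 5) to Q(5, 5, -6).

d = √[(x₂-x₁)² + (y₂-y₁)² + (z₂-z₁)²]
  = √[(-5)² + 4² + (-11)²]
  = √[25 + 16 + 121]
  = √162
  ≈ 12.73

12.73


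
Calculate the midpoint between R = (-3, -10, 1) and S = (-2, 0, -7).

M = ((x₁+x₂)/2, (y₁+y₂)/2, (z₁+z₂)/2)
  = ((-3 - 2)/2, (-10 + 0)/2, (1 - 7)/2)
  = (-5/2, -10/2, -6/2)
  = (-2.5, -5, -3)

(-2.5, -5, -3)


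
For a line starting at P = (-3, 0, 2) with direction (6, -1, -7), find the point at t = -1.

P(t) = P + t·d
  = (-3 + 6·(-1), 0 + (-1)·(-1), 2 + (-7)·(-1))
  = (-3 - 6, 0 + 1, 2 + 7)
  = (-9, 1, 9)

(-9, 1, 9)


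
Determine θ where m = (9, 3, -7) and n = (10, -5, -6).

m·n = 9·10 + 3·(-5) + (-7)·(-6) = 90 - 15 + 42 = 117
|m| = √(9² + 3² + (-7)²) = √139 ≈ 11.79
|n| = √(10² + (-5)² + (-6)²) = √161 ≈ 12.69
cos θ = (m·n)/(|m||n|) = 117/(11.79·12.69) ≈ 0.7821
θ = arccos(0.7821) ≈ 38.55°

38.55°


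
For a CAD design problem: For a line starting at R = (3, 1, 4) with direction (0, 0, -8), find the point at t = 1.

P(t) = R + t·d
  = (3 + 0·1, 1 + 0·1, 4 + (-8)·1)
  = (3 + 0, 1 + 0, 4 - 8)
  = (3, 1, -4)

(3, 1, -4)


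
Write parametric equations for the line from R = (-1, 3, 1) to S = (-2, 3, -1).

Direction vector d = S - R = (-2 + 1, 3 - 3, -1 - 1) = (-1, 0, -2)
Parametric form r = R + t·d:
x = -1 - t, y = 3, z = 1 - 2t

x = -1 - t, y = 3, z = 1 - 2t


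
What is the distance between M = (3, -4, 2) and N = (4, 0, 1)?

d = √[(x₂-x₁)² + (y₂-y₁)² + (z₂-z₁)²]
  = √[1² + 4² + (-1)²]
  = √[1 + 16 + 1]
  = √18
  ≈ 4.243

4.243


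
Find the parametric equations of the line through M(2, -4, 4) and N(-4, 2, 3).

Direction vector d = N - M = (-4 - 2, 2 + 4, 3 - 4) = (-6, 6, -1)
Parametric form r = M + t·d:
x = 2 - 6t, y = -4 + 6t, z = 4 - t

x = 2 - 6t, y = -4 + 6t, z = 4 - t


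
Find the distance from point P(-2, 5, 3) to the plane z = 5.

distance = |a·x₀ + b·y₀ + c·z₀ - d| / √(a² + b² + c²)
  = |0·(-2) + 0·5 + 1·3 - 5| / √(0² + 0² + 1²)
  = |0 + 0 + 3 - 5| / √(0 + 0 + 1)
  = |-2| / √1
  = 2 / 1
  ≈ 2

2


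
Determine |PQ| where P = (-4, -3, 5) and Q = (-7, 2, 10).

d = √[(x₂-x₁)² + (y₂-y₁)² + (z₂-z₁)²]
  = √[(-3)² + 5² + 5²]
  = √[9 + 25 + 25]
  = √59
  ≈ 7.681

7.681


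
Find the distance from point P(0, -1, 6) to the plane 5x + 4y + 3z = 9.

distance = |a·x₀ + b·y₀ + c·z₀ - d| / √(a² + b² + c²)
  = |5·0 + 4·(-1) + 3·6 - 9| / √(5² + 4² + 3²)
  = |0 - 4 + 18 - 9| / √(25 + 16 + 9)
  = |5| / √50
  = 5 / 7.071
  ≈ 0.7071

0.7071


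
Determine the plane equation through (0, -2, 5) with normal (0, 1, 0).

The plane through P with normal n = (a, b, c) satisfies n·(r - P) = 0,
i.e. ax + by + cz = a·x₀ + b·y₀ + c·z₀.
d = 0·0 + 1·(-2) + 0·5
  = 0 - 2 + 0
  = -2
Equation: y = -2

y = -2


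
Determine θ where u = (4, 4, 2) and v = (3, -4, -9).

u·v = 4·3 + 4·(-4) + 2·(-9) = 12 - 16 - 18 = -22
|u| = √(4² + 4² + 2²) = √36 ≈ 6
|v| = √(3² + (-4)² + (-9)²) = √106 ≈ 10.3
cos θ = (u·v)/(|u||v|) = -22/(6·10.3) ≈ -0.3561
θ = arccos(-0.3561) ≈ 110.9°

110.9°


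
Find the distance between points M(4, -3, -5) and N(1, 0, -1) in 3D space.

d = √[(x₂-x₁)² + (y₂-y₁)² + (z₂-z₁)²]
  = √[(-3)² + 3² + 4²]
  = √[9 + 9 + 16]
  = √34
  ≈ 5.831

5.831


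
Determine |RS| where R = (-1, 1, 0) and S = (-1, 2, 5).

d = √[(x₂-x₁)² + (y₂-y₁)² + (z₂-z₁)²]
  = √[0² + 1² + 5²]
  = √[0 + 1 + 25]
  = √26
  ≈ 5.099

5.099


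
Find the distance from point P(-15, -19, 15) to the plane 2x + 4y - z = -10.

distance = |a·x₀ + b·y₀ + c·z₀ - d| / √(a² + b² + c²)
  = |2·(-15) + 4·(-19) + (-1)·15 - (-10)| / √(2² + 4² + (-1)²)
  = |-30 - 76 - 15 + 10| / √(4 + 16 + 1)
  = |-111| / √21
  = 111 / 4.583
  ≈ 24.22

24.22


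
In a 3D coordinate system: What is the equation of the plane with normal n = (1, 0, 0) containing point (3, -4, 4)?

The plane through P with normal n = (a, b, c) satisfies n·(r - P) = 0,
i.e. ax + by + cz = a·x₀ + b·y₀ + c·z₀.
d = 1·3 + 0·(-4) + 0·4
  = 3 + 0 + 0
  = 3
Equation: x = 3

x = 3


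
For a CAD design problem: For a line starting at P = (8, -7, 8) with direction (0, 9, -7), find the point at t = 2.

P(t) = P + t·d
  = (8 + 0·2, -7 + 9·2, 8 + (-7)·2)
  = (8 + 0, -7 + 18, 8 - 14)
  = (8, 11, -6)

(8, 11, -6)


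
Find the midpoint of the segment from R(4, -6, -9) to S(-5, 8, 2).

M = ((x₁+x₂)/2, (y₁+y₂)/2, (z₁+z₂)/2)
  = ((4 - 5)/2, (-6 + 8)/2, (-9 + 2)/2)
  = (-1/2, 2/2, -7/2)
  = (-0.5, 1, -3.5)

(-0.5, 1, -3.5)


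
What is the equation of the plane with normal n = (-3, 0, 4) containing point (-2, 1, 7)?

The plane through P with normal n = (a, b, c) satisfies n·(r - P) = 0,
i.e. ax + by + cz = a·x₀ + b·y₀ + c·z₀.
d = (-3)·(-2) + 0·1 + 4·7
  = 6 + 0 + 28
  = 34
Equation: -3x + 4z = 34

-3x + 4z = 34


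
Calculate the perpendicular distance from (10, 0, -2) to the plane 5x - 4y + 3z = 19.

distance = |a·x₀ + b·y₀ + c·z₀ - d| / √(a² + b² + c²)
  = |5·10 + (-4)·0 + 3·(-2) - 19| / √(5² + (-4)² + 3²)
  = |50 + 0 - 6 - 19| / √(25 + 16 + 9)
  = |25| / √50
  = 25 / 7.071
  ≈ 3.536

3.536


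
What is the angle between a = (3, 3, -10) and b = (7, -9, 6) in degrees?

a·b = 3·7 + 3·(-9) + (-10)·6 = 21 - 27 - 60 = -66
|a| = √(3² + 3² + (-10)²) = √118 ≈ 10.86
|b| = √(7² + (-9)² + 6²) = √166 ≈ 12.88
cos θ = (a·b)/(|a||b|) = -66/(10.86·12.88) ≈ -0.4716
θ = arccos(-0.4716) ≈ 118.1°

118.1°


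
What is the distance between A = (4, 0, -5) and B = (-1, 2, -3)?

d = √[(x₂-x₁)² + (y₂-y₁)² + (z₂-z₁)²]
  = √[(-5)² + 2² + 2²]
  = √[25 + 4 + 4]
  = √33
  ≈ 5.745

5.745


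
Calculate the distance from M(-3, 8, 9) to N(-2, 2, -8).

d = √[(x₂-x₁)² + (y₂-y₁)² + (z₂-z₁)²]
  = √[1² + (-6)² + (-17)²]
  = √[1 + 36 + 289]
  = √326
  ≈ 18.06

18.06


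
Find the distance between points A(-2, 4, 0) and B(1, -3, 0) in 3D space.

d = √[(x₂-x₁)² + (y₂-y₁)² + (z₂-z₁)²]
  = √[3² + (-7)² + 0²]
  = √[9 + 49 + 0]
  = √58
  ≈ 7.616

7.616


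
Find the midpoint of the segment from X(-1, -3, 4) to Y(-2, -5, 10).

M = ((x₁+x₂)/2, (y₁+y₂)/2, (z₁+z₂)/2)
  = ((-1 - 2)/2, (-3 - 5)/2, (4 + 10)/2)
  = (-3/2, -8/2, 14/2)
  = (-1.5, -4, 7)

(-1.5, -4, 7)


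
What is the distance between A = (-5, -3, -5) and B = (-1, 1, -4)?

d = √[(x₂-x₁)² + (y₂-y₁)² + (z₂-z₁)²]
  = √[4² + 4² + 1²]
  = √[16 + 16 + 1]
  = √33
  ≈ 5.745

5.745


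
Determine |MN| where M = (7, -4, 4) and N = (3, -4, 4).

d = √[(x₂-x₁)² + (y₂-y₁)² + (z₂-z₁)²]
  = √[(-4)² + 0² + 0²]
  = √[16 + 0 + 0]
  = √16
  ≈ 4

4


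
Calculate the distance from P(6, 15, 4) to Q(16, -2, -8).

d = √[(x₂-x₁)² + (y₂-y₁)² + (z₂-z₁)²]
  = √[10² + (-17)² + (-12)²]
  = √[100 + 289 + 144]
  = √533
  ≈ 23.09

23.09


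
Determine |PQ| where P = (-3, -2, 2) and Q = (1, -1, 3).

d = √[(x₂-x₁)² + (y₂-y₁)² + (z₂-z₁)²]
  = √[4² + 1² + 1²]
  = √[16 + 1 + 1]
  = √18
  ≈ 4.243

4.243


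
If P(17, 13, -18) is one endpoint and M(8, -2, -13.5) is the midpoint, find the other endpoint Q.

Q = 2M - P
  = (2·8 - 17, 2·(-2) - 13, 2·(-13.5) - (-18))
  = (16 - 17, -4 - 13, -27 + 18)
  = (-1, -17, -9)

(-1, -17, -9)


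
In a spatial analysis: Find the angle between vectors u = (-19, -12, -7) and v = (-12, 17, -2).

u·v = (-19)·(-12) + (-12)·17 + (-7)·(-2) = 228 - 204 + 14 = 38
|u| = √((-19)² + (-12)² + (-7)²) = √554 ≈ 23.54
|v| = √((-12)² + 17² + (-2)²) = √437 ≈ 20.9
cos θ = (u·v)/(|u||v|) = 38/(23.54·20.9) ≈ 0.07723
θ = arccos(0.07723) ≈ 85.57°

85.57°


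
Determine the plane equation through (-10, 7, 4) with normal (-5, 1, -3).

The plane through P with normal n = (a, b, c) satisfies n·(r - P) = 0,
i.e. ax + by + cz = a·x₀ + b·y₀ + c·z₀.
d = (-5)·(-10) + 1·7 + (-3)·4
  = 50 + 7 - 12
  = 45
Equation: -5x + y - 3z = 45

-5x + y - 3z = 45


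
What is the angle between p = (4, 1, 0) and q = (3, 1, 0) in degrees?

p·q = 4·3 + 1·1 + 0·0 = 12 + 1 + 0 = 13
|p| = √(4² + 1² + 0²) = √17 ≈ 4.123
|q| = √(3² + 1² + 0²) = √10 ≈ 3.162
cos θ = (p·q)/(|p||q|) = 13/(4.123·3.162) ≈ 0.9971
θ = arccos(0.9971) ≈ 4.399°

4.399°


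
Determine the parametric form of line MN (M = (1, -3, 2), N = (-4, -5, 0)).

Direction vector d = N - M = (-4 - 1, -5 + 3, 0 - 2) = (-5, -2, -2)
Parametric form r = M + t·d:
x = 1 - 5t, y = -3 - 2t, z = 2 - 2t

x = 1 - 5t, y = -3 - 2t, z = 2 - 2t


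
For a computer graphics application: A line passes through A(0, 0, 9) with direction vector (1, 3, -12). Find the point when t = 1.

P(t) = A + t·d
  = (0 + 1·1, 0 + 3·1, 9 + (-12)·1)
  = (0 + 1, 0 + 3, 9 - 12)
  = (1, 3, -3)

(1, 3, -3)


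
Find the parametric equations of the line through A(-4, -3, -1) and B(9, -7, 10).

Direction vector d = B - A = (9 + 4, -7 + 3, 10 + 1) = (13, -4, 11)
Parametric form r = A + t·d:
x = -4 + 13t, y = -3 - 4t, z = -1 + 11t

x = -4 + 13t, y = -3 - 4t, z = -1 + 11t


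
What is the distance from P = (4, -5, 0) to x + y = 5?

distance = |a·x₀ + b·y₀ + c·z₀ - d| / √(a² + b² + c²)
  = |1·4 + 1·(-5) + 0·0 - 5| / √(1² + 1² + 0²)
  = |4 - 5 + 0 - 5| / √(1 + 1 + 0)
  = |-6| / √2
  = 6 / 1.414
  ≈ 4.243

4.243


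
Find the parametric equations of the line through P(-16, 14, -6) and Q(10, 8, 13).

Direction vector d = Q - P = (10 + 16, 8 - 14, 13 + 6) = (26, -6, 19)
Parametric form r = P + t·d:
x = -16 + 26t, y = 14 - 6t, z = -6 + 19t

x = -16 + 26t, y = 14 - 6t, z = -6 + 19t


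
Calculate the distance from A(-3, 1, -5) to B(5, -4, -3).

d = √[(x₂-x₁)² + (y₂-y₁)² + (z₂-z₁)²]
  = √[8² + (-5)² + 2²]
  = √[64 + 25 + 4]
  = √93
  ≈ 9.644

9.644


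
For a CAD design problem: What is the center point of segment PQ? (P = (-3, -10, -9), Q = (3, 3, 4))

M = ((x₁+x₂)/2, (y₁+y₂)/2, (z₁+z₂)/2)
  = ((-3 + 3)/2, (-10 + 3)/2, (-9 + 4)/2)
  = (0/2, -7/2, -5/2)
  = (0, -3.5, -2.5)

(0, -3.5, -2.5)


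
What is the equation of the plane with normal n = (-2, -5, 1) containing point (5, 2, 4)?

The plane through P with normal n = (a, b, c) satisfies n·(r - P) = 0,
i.e. ax + by + cz = a·x₀ + b·y₀ + c·z₀.
d = (-2)·5 + (-5)·2 + 1·4
  = -10 - 10 + 4
  = -16
Equation: -2x - 5y + z = -16

-2x - 5y + z = -16


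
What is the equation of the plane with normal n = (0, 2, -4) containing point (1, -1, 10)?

The plane through P with normal n = (a, b, c) satisfies n·(r - P) = 0,
i.e. ax + by + cz = a·x₀ + b·y₀ + c·z₀.
d = 0·1 + 2·(-1) + (-4)·10
  = 0 - 2 - 40
  = -42
Equation: 2y - 4z = -42

2y - 4z = -42


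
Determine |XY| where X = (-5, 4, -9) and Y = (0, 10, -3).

d = √[(x₂-x₁)² + (y₂-y₁)² + (z₂-z₁)²]
  = √[5² + 6² + 6²]
  = √[25 + 36 + 36]
  = √97
  ≈ 9.849

9.849


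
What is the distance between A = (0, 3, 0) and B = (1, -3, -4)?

d = √[(x₂-x₁)² + (y₂-y₁)² + (z₂-z₁)²]
  = √[1² + (-6)² + (-4)²]
  = √[1 + 36 + 16]
  = √53
  ≈ 7.28

7.28


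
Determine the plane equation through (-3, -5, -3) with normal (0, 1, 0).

The plane through P with normal n = (a, b, c) satisfies n·(r - P) = 0,
i.e. ax + by + cz = a·x₀ + b·y₀ + c·z₀.
d = 0·(-3) + 1·(-5) + 0·(-3)
  = 0 - 5 + 0
  = -5
Equation: y = -5

y = -5


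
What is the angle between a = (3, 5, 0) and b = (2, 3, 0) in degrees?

a·b = 3·2 + 5·3 + 0·0 = 6 + 15 + 0 = 21
|a| = √(3² + 5² + 0²) = √34 ≈ 5.831
|b| = √(2² + 3² + 0²) = √13 ≈ 3.606
cos θ = (a·b)/(|a||b|) = 21/(5.831·3.606) ≈ 0.9989
θ = arccos(0.9989) ≈ 2.726°

2.726°


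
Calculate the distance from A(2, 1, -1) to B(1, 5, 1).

d = √[(x₂-x₁)² + (y₂-y₁)² + (z₂-z₁)²]
  = √[(-1)² + 4² + 2²]
  = √[1 + 16 + 4]
  = √21
  ≈ 4.583

4.583


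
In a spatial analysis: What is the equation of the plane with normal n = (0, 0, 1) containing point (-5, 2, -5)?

The plane through P with normal n = (a, b, c) satisfies n·(r - P) = 0,
i.e. ax + by + cz = a·x₀ + b·y₀ + c·z₀.
d = 0·(-5) + 0·2 + 1·(-5)
  = 0 + 0 - 5
  = -5
Equation: z = -5

z = -5


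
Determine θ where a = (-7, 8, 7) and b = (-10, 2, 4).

a·b = (-7)·(-10) + 8·2 + 7·4 = 70 + 16 + 28 = 114
|a| = √((-7)² + 8² + 7²) = √162 ≈ 12.73
|b| = √((-10)² + 2² + 4²) = √120 ≈ 10.95
cos θ = (a·b)/(|a||b|) = 114/(12.73·10.95) ≈ 0.8176
θ = arccos(0.8176) ≈ 35.15°

35.15°


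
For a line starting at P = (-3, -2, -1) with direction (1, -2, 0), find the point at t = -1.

P(t) = P + t·d
  = (-3 + 1·(-1), -2 + (-2)·(-1), -1 + 0·(-1))
  = (-3 - 1, -2 + 2, -1 + 0)
  = (-4, 0, -1)

(-4, 0, -1)


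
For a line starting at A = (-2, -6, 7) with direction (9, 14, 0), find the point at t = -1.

P(t) = A + t·d
  = (-2 + 9·(-1), -6 + 14·(-1), 7 + 0·(-1))
  = (-2 - 9, -6 - 14, 7 + 0)
  = (-11, -20, 7)

(-11, -20, 7)


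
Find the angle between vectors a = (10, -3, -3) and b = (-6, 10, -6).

a·b = 10·(-6) + (-3)·10 + (-3)·(-6) = -60 - 30 + 18 = -72
|a| = √(10² + (-3)² + (-3)²) = √118 ≈ 10.86
|b| = √((-6)² + 10² + (-6)²) = √172 ≈ 13.11
cos θ = (a·b)/(|a||b|) = -72/(10.86·13.11) ≈ -0.5054
θ = arccos(-0.5054) ≈ 120.4°

120.4°


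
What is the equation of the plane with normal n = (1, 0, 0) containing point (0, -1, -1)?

The plane through P with normal n = (a, b, c) satisfies n·(r - P) = 0,
i.e. ax + by + cz = a·x₀ + b·y₀ + c·z₀.
d = 1·0 + 0·(-1) + 0·(-1)
  = 0 + 0 + 0
  = 0
Equation: x = 0

x = 0


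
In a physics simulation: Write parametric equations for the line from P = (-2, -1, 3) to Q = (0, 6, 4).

Direction vector d = Q - P = (0 + 2, 6 + 1, 4 - 3) = (2, 7, 1)
Parametric form r = P + t·d:
x = -2 + 2t, y = -1 + 7t, z = 3 + t

x = -2 + 2t, y = -1 + 7t, z = 3 + t


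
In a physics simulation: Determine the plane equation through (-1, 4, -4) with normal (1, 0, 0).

The plane through P with normal n = (a, b, c) satisfies n·(r - P) = 0,
i.e. ax + by + cz = a·x₀ + b·y₀ + c·z₀.
d = 1·(-1) + 0·4 + 0·(-4)
  = -1 + 0 + 0
  = -1
Equation: x = -1

x = -1


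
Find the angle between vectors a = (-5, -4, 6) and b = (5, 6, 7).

a·b = (-5)·5 + (-4)·6 + 6·7 = -25 - 24 + 42 = -7
|a| = √((-5)² + (-4)² + 6²) = √77 ≈ 8.775
|b| = √(5² + 6² + 7²) = √110 ≈ 10.49
cos θ = (a·b)/(|a||b|) = -7/(8.775·10.49) ≈ -0.07606
θ = arccos(-0.07606) ≈ 94.36°

94.36°


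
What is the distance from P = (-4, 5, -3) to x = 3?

distance = |a·x₀ + b·y₀ + c·z₀ - d| / √(a² + b² + c²)
  = |1·(-4) + 0·5 + 0·(-3) - 3| / √(1² + 0² + 0²)
  = |-4 + 0 + 0 - 3| / √(1 + 0 + 0)
  = |-7| / √1
  = 7 / 1
  ≈ 7

7


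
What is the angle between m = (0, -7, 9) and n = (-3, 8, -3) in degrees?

m·n = 0·(-3) + (-7)·8 + 9·(-3) = 0 - 56 - 27 = -83
|m| = √(0² + (-7)² + 9²) = √130 ≈ 11.4
|n| = √((-3)² + 8² + (-3)²) = √82 ≈ 9.055
cos θ = (m·n)/(|m||n|) = -83/(11.4·9.055) ≈ -0.8039
θ = arccos(-0.8039) ≈ 143.5°

143.5°


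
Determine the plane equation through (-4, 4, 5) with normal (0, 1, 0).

The plane through P with normal n = (a, b, c) satisfies n·(r - P) = 0,
i.e. ax + by + cz = a·x₀ + b·y₀ + c·z₀.
d = 0·(-4) + 1·4 + 0·5
  = 0 + 4 + 0
  = 4
Equation: y = 4

y = 4


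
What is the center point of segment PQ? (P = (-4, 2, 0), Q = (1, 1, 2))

M = ((x₁+x₂)/2, (y₁+y₂)/2, (z₁+z₂)/2)
  = ((-4 + 1)/2, (2 + 1)/2, (0 + 2)/2)
  = (-3/2, 3/2, 2/2)
  = (-1.5, 1.5, 1)

(-1.5, 1.5, 1)


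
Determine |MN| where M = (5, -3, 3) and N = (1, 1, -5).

d = √[(x₂-x₁)² + (y₂-y₁)² + (z₂-z₁)²]
  = √[(-4)² + 4² + (-8)²]
  = √[16 + 16 + 64]
  = √96
  ≈ 9.798

9.798


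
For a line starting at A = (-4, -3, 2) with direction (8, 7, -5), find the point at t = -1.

P(t) = A + t·d
  = (-4 + 8·(-1), -3 + 7·(-1), 2 + (-5)·(-1))
  = (-4 - 8, -3 - 7, 2 + 5)
  = (-12, -10, 7)

(-12, -10, 7)


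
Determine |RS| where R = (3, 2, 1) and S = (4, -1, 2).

d = √[(x₂-x₁)² + (y₂-y₁)² + (z₂-z₁)²]
  = √[1² + (-3)² + 1²]
  = √[1 + 9 + 1]
  = √11
  ≈ 3.317

3.317


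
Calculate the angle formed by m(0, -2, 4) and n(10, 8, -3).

m·n = 0·10 + (-2)·8 + 4·(-3) = 0 - 16 - 12 = -28
|m| = √(0² + (-2)² + 4²) = √20 ≈ 4.472
|n| = √(10² + 8² + (-3)²) = √173 ≈ 13.15
cos θ = (m·n)/(|m||n|) = -28/(4.472·13.15) ≈ -0.476
θ = arccos(-0.476) ≈ 118.4°

118.4°


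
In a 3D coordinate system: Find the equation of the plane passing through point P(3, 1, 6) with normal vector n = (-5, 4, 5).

The plane through P with normal n = (a, b, c) satisfies n·(r - P) = 0,
i.e. ax + by + cz = a·x₀ + b·y₀ + c·z₀.
d = (-5)·3 + 4·1 + 5·6
  = -15 + 4 + 30
  = 19
Equation: -5x + 4y + 5z = 19

-5x + 4y + 5z = 19


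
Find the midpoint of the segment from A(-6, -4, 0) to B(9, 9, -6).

M = ((x₁+x₂)/2, (y₁+y₂)/2, (z₁+z₂)/2)
  = ((-6 + 9)/2, (-4 + 9)/2, (0 - 6)/2)
  = (3/2, 5/2, -6/2)
  = (1.5, 2.5, -3)

(1.5, 2.5, -3)


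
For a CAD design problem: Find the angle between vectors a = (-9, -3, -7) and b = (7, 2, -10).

a·b = (-9)·7 + (-3)·2 + (-7)·(-10) = -63 - 6 + 70 = 1
|a| = √((-9)² + (-3)² + (-7)²) = √139 ≈ 11.79
|b| = √(7² + 2² + (-10)²) = √153 ≈ 12.37
cos θ = (a·b)/(|a||b|) = 1/(11.79·12.37) ≈ 0.006857
θ = arccos(0.006857) ≈ 89.61°

89.61°


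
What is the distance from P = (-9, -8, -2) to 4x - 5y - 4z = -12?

distance = |a·x₀ + b·y₀ + c·z₀ - d| / √(a² + b² + c²)
  = |4·(-9) + (-5)·(-8) + (-4)·(-2) - (-12)| / √(4² + (-5)² + (-4)²)
  = |-36 + 40 + 8 + 12| / √(16 + 25 + 16)
  = |24| / √57
  = 24 / 7.55
  ≈ 3.179

3.179


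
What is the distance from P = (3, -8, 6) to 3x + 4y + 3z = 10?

distance = |a·x₀ + b·y₀ + c·z₀ - d| / √(a² + b² + c²)
  = |3·3 + 4·(-8) + 3·6 - 10| / √(3² + 4² + 3²)
  = |9 - 32 + 18 - 10| / √(9 + 16 + 9)
  = |-15| / √34
  = 15 / 5.831
  ≈ 2.572

2.572


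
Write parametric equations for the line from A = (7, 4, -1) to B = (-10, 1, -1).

Direction vector d = B - A = (-10 - 7, 1 - 4, -1 + 1) = (-17, -3, 0)
Parametric form r = A + t·d:
x = 7 - 17t, y = 4 - 3t, z = -1

x = 7 - 17t, y = 4 - 3t, z = -1


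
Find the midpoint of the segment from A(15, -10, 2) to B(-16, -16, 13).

M = ((x₁+x₂)/2, (y₁+y₂)/2, (z₁+z₂)/2)
  = ((15 - 16)/2, (-10 - 16)/2, (2 + 13)/2)
  = (-1/2, -26/2, 15/2)
  = (-0.5, -13, 7.5)

(-0.5, -13, 7.5)


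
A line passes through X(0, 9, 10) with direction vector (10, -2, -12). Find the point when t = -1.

P(t) = X + t·d
  = (0 + 10·(-1), 9 + (-2)·(-1), 10 + (-12)·(-1))
  = (0 - 10, 9 + 2, 10 + 12)
  = (-10, 11, 22)

(-10, 11, 22)


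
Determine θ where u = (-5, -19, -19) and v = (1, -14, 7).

u·v = (-5)·1 + (-19)·(-14) + (-19)·7 = -5 + 266 - 133 = 128
|u| = √((-5)² + (-19)² + (-19)²) = √747 ≈ 27.33
|v| = √(1² + (-14)² + 7²) = √246 ≈ 15.68
cos θ = (u·v)/(|u||v|) = 128/(27.33·15.68) ≈ 0.2986
θ = arccos(0.2986) ≈ 72.63°

72.63°


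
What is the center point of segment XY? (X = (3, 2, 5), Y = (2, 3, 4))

M = ((x₁+x₂)/2, (y₁+y₂)/2, (z₁+z₂)/2)
  = ((3 + 2)/2, (2 + 3)/2, (5 + 4)/2)
  = (5/2, 5/2, 9/2)
  = (2.5, 2.5, 4.5)

(2.5, 2.5, 4.5)


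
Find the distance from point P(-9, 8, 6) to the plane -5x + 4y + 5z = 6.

distance = |a·x₀ + b·y₀ + c·z₀ - d| / √(a² + b² + c²)
  = |(-5)·(-9) + 4·8 + 5·6 - 6| / √((-5)² + 4² + 5²)
  = |45 + 32 + 30 - 6| / √(25 + 16 + 25)
  = |101| / √66
  = 101 / 8.124
  ≈ 12.43

12.43


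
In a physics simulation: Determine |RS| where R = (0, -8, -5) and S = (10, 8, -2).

d = √[(x₂-x₁)² + (y₂-y₁)² + (z₂-z₁)²]
  = √[10² + 16² + 3²]
  = √[100 + 256 + 9]
  = √365
  ≈ 19.1

19.1


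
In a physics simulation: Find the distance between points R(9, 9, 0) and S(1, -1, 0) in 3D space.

d = √[(x₂-x₁)² + (y₂-y₁)² + (z₂-z₁)²]
  = √[(-8)² + (-10)² + 0²]
  = √[64 + 100 + 0]
  = √164
  ≈ 12.81

12.81


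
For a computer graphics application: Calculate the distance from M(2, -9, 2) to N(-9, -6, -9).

d = √[(x₂-x₁)² + (y₂-y₁)² + (z₂-z₁)²]
  = √[(-11)² + 3² + (-11)²]
  = √[121 + 9 + 121]
  = √251
  ≈ 15.84

15.84


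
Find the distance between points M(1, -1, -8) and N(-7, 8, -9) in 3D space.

d = √[(x₂-x₁)² + (y₂-y₁)² + (z₂-z₁)²]
  = √[(-8)² + 9² + (-1)²]
  = √[64 + 81 + 1]
  = √146
  ≈ 12.08

12.08


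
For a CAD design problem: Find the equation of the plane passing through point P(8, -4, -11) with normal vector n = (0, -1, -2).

The plane through P with normal n = (a, b, c) satisfies n·(r - P) = 0,
i.e. ax + by + cz = a·x₀ + b·y₀ + c·z₀.
d = 0·8 + (-1)·(-4) + (-2)·(-11)
  = 0 + 4 + 22
  = 26
Equation: -y - 2z = 26

-y - 2z = 26


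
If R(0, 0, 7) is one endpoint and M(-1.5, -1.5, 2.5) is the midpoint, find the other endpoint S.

S = 2M - R
  = (2·(-1.5) - 0, 2·(-1.5) - 0, 2·2.5 - 7)
  = (-3 + 0, -3 + 0, 5 - 7)
  = (-3, -3, -2)

(-3, -3, -2)


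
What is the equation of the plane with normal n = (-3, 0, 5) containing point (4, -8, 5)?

The plane through P with normal n = (a, b, c) satisfies n·(r - P) = 0,
i.e. ax + by + cz = a·x₀ + b·y₀ + c·z₀.
d = (-3)·4 + 0·(-8) + 5·5
  = -12 + 0 + 25
  = 13
Equation: -3x + 5z = 13

-3x + 5z = 13


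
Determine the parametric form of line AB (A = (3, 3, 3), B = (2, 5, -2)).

Direction vector d = B - A = (2 - 3, 5 - 3, -2 - 3) = (-1, 2, -5)
Parametric form r = A + t·d:
x = 3 - t, y = 3 + 2t, z = 3 - 5t

x = 3 - t, y = 3 + 2t, z = 3 - 5t


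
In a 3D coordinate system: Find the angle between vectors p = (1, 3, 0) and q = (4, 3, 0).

p·q = 1·4 + 3·3 + 0·0 = 4 + 9 + 0 = 13
|p| = √(1² + 3² + 0²) = √10 ≈ 3.162
|q| = √(4² + 3² + 0²) = √25 ≈ 5
cos θ = (p·q)/(|p||q|) = 13/(3.162·5) ≈ 0.8222
θ = arccos(0.8222) ≈ 34.7°

34.7°


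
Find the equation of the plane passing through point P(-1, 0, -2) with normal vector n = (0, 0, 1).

The plane through P with normal n = (a, b, c) satisfies n·(r - P) = 0,
i.e. ax + by + cz = a·x₀ + b·y₀ + c·z₀.
d = 0·(-1) + 0·0 + 1·(-2)
  = 0 + 0 - 2
  = -2
Equation: z = -2

z = -2


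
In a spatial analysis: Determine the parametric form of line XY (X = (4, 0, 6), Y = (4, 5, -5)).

Direction vector d = Y - X = (4 - 4, 5 + 0, -5 - 6) = (0, 5, -11)
Parametric form r = X + t·d:
x = 4, y = 0 + 5t, z = 6 - 11t

x = 4, y = 0 + 5t, z = 6 - 11t


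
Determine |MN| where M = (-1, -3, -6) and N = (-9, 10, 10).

d = √[(x₂-x₁)² + (y₂-y₁)² + (z₂-z₁)²]
  = √[(-8)² + 13² + 16²]
  = √[64 + 169 + 256]
  = √489
  ≈ 22.11

22.11


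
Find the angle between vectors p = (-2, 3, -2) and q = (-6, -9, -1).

p·q = (-2)·(-6) + 3·(-9) + (-2)·(-1) = 12 - 27 + 2 = -13
|p| = √((-2)² + 3² + (-2)²) = √17 ≈ 4.123
|q| = √((-6)² + (-9)² + (-1)²) = √118 ≈ 10.86
cos θ = (p·q)/(|p||q|) = -13/(4.123·10.86) ≈ -0.2903
θ = arccos(-0.2903) ≈ 106.9°

106.9°
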